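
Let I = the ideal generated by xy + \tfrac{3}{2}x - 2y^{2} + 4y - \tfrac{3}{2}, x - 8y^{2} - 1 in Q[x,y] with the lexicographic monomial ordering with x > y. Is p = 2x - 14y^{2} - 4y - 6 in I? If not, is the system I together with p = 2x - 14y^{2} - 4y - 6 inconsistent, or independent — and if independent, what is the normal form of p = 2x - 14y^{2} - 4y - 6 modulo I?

First compute the reduced Gröbner basis of I by Buchberger's algorithm.
f_1 = xy + \tfrac{3}{2}x - 2y^{2} + 4y - \tfrac{3}{2}, LT = xy.
f_2 = x - 8y^{2} - 1, LT = x.

S(f_1,f_2): lcm = xy. S = \tfrac{3}{2}x + 8y^{3} - 2y^{2} + 5y - \tfrac{3}{2}.
  leading term x: subtract (\tfrac{3}{2})·f_2 from \tfrac{3}{2}x + 8y^{3} - 2y^{2} + 5y - \tfrac{3}{2} → 8y^{3} + 10y^{2} + 5y
  leading term y^{3}: no divisor's leading term divides it; move 8y^{3} to the remainder.
  leading term y^{2}: no divisor's leading term divides it; move 10y^{2} to the remainder.
  leading term y: no divisor's leading term divides it; move 5y to the remainder.
  remainder 8y^{3} + 10y^{2} + 5y ≠ 0; add h_3 = 8y^{3} + 10y^{2} + 5y to the basis.

The other S-polynomials (S(f_1,h_3), S(f_2,h_3)) all reduce to 0 modulo the current basis, so we have a Gröbner basis.
Inter-reduce: drop elements whose leading term is divisible by another's, tail-reduce, and make monic.
Reduced Gröbner basis: {x - 8y^{2} - 1, y^{3} + \tfrac{5}{4}y^{2} + \tfrac{5}{8}y}.
Label its elements g_1 = x - 8y^{2} - 1, g_2 = y^{3} + \tfrac{5}{4}y^{2} + \tfrac{5}{8}y.

Reduce p = 2x - 14y^{2} - 4y - 6 modulo G:
  leading term x: subtract (2)·g_1 from 2x - 14y^{2} - 4y - 6 → 2y^{2} - 4y - 4
  leading term y^{2}: no divisor's leading term divides it; move 2y^{2} to the remainder.
  leading term y: no divisor's leading term divides it; move -4y to the remainder.
  leading term 1: no divisor's leading term divides it; move -4 to the remainder.
  normal form = 2y^{2} - 4y - 4.
The normal form is nonzero, so p ∉ I. Since p minus its normal form lies in I, I + (p) = I + (r) where r = 2y^{2} - 4y - 4; decide whether this ideal is the whole ring.
Run Buchberger on G together with r (pairs among the g_i already reduce to 0 since G is a Gröbner basis):
g_1 = x - 8y^{2} - 1, LT = x.
g_2 = y^{3} + \tfrac{5}{4}y^{2} + \tfrac{5}{8}y, LT = y^{3}.
r = 2y^{2} - 4y - 4, LT = y^{2}.

S(g_2,r): lcm = y^{3}. S = \tfrac{13}{4}y^{2} + \tfrac{21}{8}y.
  leading term y^{2}: subtract (\tfrac{13}{8})·r from \tfrac{13}{4}y^{2} + \tfrac{21}{8}y → \tfrac{73}{8}y + \tfrac{13}{2}
  leading term y: no divisor's leading term divides it; move \tfrac{73}{8}y to the remainder.
  leading term 1: no divisor's leading term divides it; move \tfrac{13}{2} to the remainder.
  remainder \tfrac{73}{8}y + \tfrac{13}{2} ≠ 0; add m_4 = \tfrac{73}{8}y + \tfrac{13}{2} to the basis.

S(g_2,m_4): lcm = y^{3}. S = \tfrac{157}{292}y^{2} + \tfrac{5}{8}y.
  leading term y^{2}: subtract (\tfrac{157}{584})·r from \tfrac{157}{292}y^{2} + \tfrac{5}{8}y → \tfrac{993}{584}y + \tfrac{157}{146}
  leading term y: subtract (\tfrac{993}{5329})·m_4 from \tfrac{993}{584}y + \tfrac{157}{146} → -\tfrac{724}{5329}
  leading term 1: no divisor's leading term divides it; move -\tfrac{724}{5329} to the remainder.
  remainder -\tfrac{724}{5329} ≠ 0; add m_5 = -\tfrac{724}{5329} to the basis.

The other S-polynomials (S(g_1,g_2), S(g_1,r), S(g_1,m_4), S(r,m_4), S(g_1,m_5), S(g_2,m_5), S(r,m_5), S(m_4,m_5)) all reduce to 0 modulo the current basis, so we have a Gröbner basis.
Inter-reduce: drop elements whose leading term is divisible by another's, tail-reduce, and make monic.
Reduced Gröbner basis: {1}.
The reduced Gröbner basis of I + (p) is {1}: the ideal is the whole ring, so the enlarged system has no common solution — adjoining p is inconsistent.

Ideal membership is decidable via reduction modulo a Gröbner basis.

Adjoining 2x - 14y^{2} - 4y - 6 makes the ideal the whole ring: the system is inconsistent.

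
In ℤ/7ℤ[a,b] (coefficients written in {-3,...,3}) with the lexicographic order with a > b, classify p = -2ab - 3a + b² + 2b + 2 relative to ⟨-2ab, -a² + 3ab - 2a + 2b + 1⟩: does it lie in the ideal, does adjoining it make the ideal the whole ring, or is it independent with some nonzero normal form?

First compute the reduced Gröbner basis of I by Buchberger's algorithm.
f_1 = -2ab, LT = ab.
f_2 = -a² + 3ab - 2a + 2b + 1, LT = a².

S(f_1,f_2): lcm = a²b. S = 3ab² - 2ab + 2b² + b.
  reduce S modulo (f_1, f_2):
  remainder 2b² + b ≠ 0; add h_3 = 2b² + b to the basis.

The other S-polynomials (S(f_1,h_3), S(f_2,h_3)) all reduce to 0 modulo the current basis, so we have a Gröbner basis.
Inter-reduce: drop elements whose leading term is divisible by another's, tail-reduce, and make monic.
Reduced Gröbner basis: {a² + 2a - 2b - 1, ab, b² - 3b}.
Label its elements g_1 = a² + 2a - 2b - 1, g_2 = ab, g_3 = b² - 3b.

Reduce p = -2ab - 3a + b² + 2b + 2 modulo G:
  leading term ab: subtract (-2)·g_2 from -2ab - 3a + b² + 2b + 2 → -3a + b² + 2b + 2
  leading term a: no divisor's leading term divides it; move -3a to the remainder.
  leading term b²: subtract (1)·g_3 from b² + 2b + 2 → -2b + 2
  leading term b: no divisor's leading term divides it; move -2b to the remainder.
  leading term 1: no divisor's leading term divides it; move 2 to the remainder.
  normal form = -3a - 2b + 2.
The normal form is nonzero, so p ∉ I. Since p minus its normal form lies in I, I + (p) = I + (r) where r = -3a - 2b + 2; decide whether this ideal is the whole ring.
Run Buchberger on G together with r (pairs among the g_i already reduce to 0 since G is a Gröbner basis):
g_1 = a² + 2a - 2b - 1, LT = a².
g_2 = ab, LT = ab.
g_3 = b² - 3b, LT = b².
r = -3a - 2b + 2, LT = a.

S(g_1,r): lcm = a². S = -3ab - 2a - 2b - 1.
  reduce S modulo (g_1, g_2, g_3, r):
  remainder -3b ≠ 0; add m_5 = -3b to the basis.

The other S-polynomials (S(g_1,g_2), S(g_1,g_3), S(g_2,g_3), S(g_2,r), S(g_3,r), S(g_1,m_5), S(g_2,m_5), S(g_3,m_5), S(r,m_5)) all reduce to 0 modulo the current basis, so we have a Gröbner basis.
Inter-reduce: drop elements whose leading term is divisible by another's, tail-reduce, and make monic.
Reduced Gröbner basis: {a - 3, b}.
The reduced Gröbner basis of I + (p) is {a - 3, b} ≠ {1}, a proper ideal, so the enlarged system stays consistent: p is independent of I, with normal form -3a - 2b + 2.

-2ab - 3a + b² + 2b + 2 is independent of I; its normal form modulo I is -3a - 2b + 2.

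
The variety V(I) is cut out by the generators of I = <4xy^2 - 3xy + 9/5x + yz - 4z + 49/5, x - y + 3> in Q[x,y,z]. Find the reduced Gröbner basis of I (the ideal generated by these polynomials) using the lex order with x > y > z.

f_1 = 4xy^2 - 3xy + 9/5x + yz - 4z + 49/5, LT = xy^2.
f_2 = x - y + 3, LT = x.

S(f_1,f_2): lcm = xy^2. S = -3/4xy + 9/20x + y^3 - 3y^2 + 1/4yz - z + 49/20.
  reduce S modulo (f_1, f_2):
  remainder y^3 - 15/4y^2 + 1/4yz + 27/10y - z + 11/10 ≠ 0; add g_3 = y^3 - 15/4y^2 + 1/4yz + 27/10y - z + 11/10 to the basis.

The other S-polynomials (S(f_1,g_3), S(f_2,g_3)) all reduce to 0 modulo the current basis, so we have a Gröbner basis.
Inter-reduce: drop elements whose leading term is divisible by another's, tail-reduce, and make monic.

G = {x - y + 3, y^3 - 15/4y^2 + 1/4yz + 27/10y - z + 11/10}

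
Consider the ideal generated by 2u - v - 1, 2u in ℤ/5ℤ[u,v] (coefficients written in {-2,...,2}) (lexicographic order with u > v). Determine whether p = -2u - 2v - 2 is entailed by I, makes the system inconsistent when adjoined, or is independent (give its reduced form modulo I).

First compute the reduced Gröbner basis of I by Buchberger's algorithm.
f_1 = 2u - v - 1, LT = u.
f_2 = 2u, LT = u.

S(f_1,f_2): lcm = u. S = 2v + 2.
  leading term v: no divisor's leading term divides it; move 2v to the remainder.
  leading term 1: no divisor's leading term divides it; move 2 to the remainder.
  remainder 2v + 2 ≠ 0; add h_3 = 2v + 2 to the basis.

The other S-polynomials (S(f_1,h_3), S(f_2,h_3)) all reduce to 0 modulo the current basis, so we have a Gröbner basis.
Inter-reduce: drop elements whose leading term is divisible by another's, tail-reduce, and make monic.
Reduced Gröbner basis: {u, v + 1}.
Label its elements g_1 = u, g_2 = v + 1.

Reduce p = -2u - 2v - 2 modulo G:
  leading term u: subtract (-2)·g_1 from -2u - 2v - 2 → -2v - 2
  leading term v: subtract (-2)·g_2 from -2v - 2 → 0
  normal form = 0.
Since the normal form is 0, p ∈ I.

-2u - 2v - 2 lies in I (it reduces to 0).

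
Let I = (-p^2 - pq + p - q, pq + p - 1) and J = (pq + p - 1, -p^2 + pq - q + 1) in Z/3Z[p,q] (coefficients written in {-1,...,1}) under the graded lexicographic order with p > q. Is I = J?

Yes, the ideals are equal.

For a fixed monomial order, each ideal has a unique reduced Gröbner basis; comparing bases decides equality.
Buchberger on the first generating set:
f_1 = -p^2 - pq + p - q, LT = p^2.
f_2 = pq + p - 1, LT = pq.

S(f_1,f_2): lcm = p^2q. S = pq^2 - p^2 - pq + q^2 + p.
  reduce S modulo (f_1, f_2):
  remainder q^2 + p - q - 1 ≠ 0; add g_3 = q^2 + p - q - 1 to the basis.

The other S-polynomials (S(f_1,g_3), S(f_2,g_3)) all reduce to 0 modulo the current basis, so we have a Gröbner basis.
Inter-reduce: drop elements whose leading term is divisible by another's, tail-reduce, and make monic.
Reduced Gröbner basis: {p^2 + p + q + 1, pq + p - 1, q^2 + p - q - 1}.

Buchberger on the second generating set:
h_1 = pq + p - 1, LT = pq.
h_2 = -p^2 + pq - q + 1, LT = p^2.

S(h_1,h_2): lcm = p^2q. S = pq^2 + p^2 - q^2 - p + q.
  reduce S modulo (h_1, h_2):
  remainder -q^2 - p + q + 1 ≠ 0; add k_3 = -q^2 - p + q + 1 to the basis.

The other S-polynomials (S(h_1,k_3), S(h_2,k_3)) all reduce to 0 modulo the current basis, so we have a Gröbner basis.
Inter-reduce: drop elements whose leading term is divisible by another's, tail-reduce, and make monic.
Reduced Gröbner basis: {p^2 + p + q + 1, pq + p - 1, q^2 + p - q - 1}.

The two bases agree; hence the ideals are identical.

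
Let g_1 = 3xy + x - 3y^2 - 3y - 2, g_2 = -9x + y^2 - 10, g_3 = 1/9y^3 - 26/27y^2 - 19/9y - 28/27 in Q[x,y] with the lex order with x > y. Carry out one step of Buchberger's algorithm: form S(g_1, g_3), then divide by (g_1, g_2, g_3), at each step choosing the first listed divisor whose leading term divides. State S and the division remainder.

lcm(LM(g_1), LM(g_3)) = xy^3.
S = (lcm/LT(g_1))·g_1 − (lcm/LT(g_3))·g_3 = 9xy^2 + 19xy + 28/3x - y^4 - y^3 - 2/3y^2.
Reduce S modulo (g_1, g_2, g_3) in that order:
  leading term xy^2: subtract (3y)·g_1 from 9xy^2 + 19xy + 28/3x - y^4 - y^3 - 2/3y^2 → 16xy + 28/3x - y^4 + 8y^3 + 25/3y^2 + 6y
  leading term xy: subtract (16/3)·g_1 from 16xy + 28/3x - y^4 + 8y^3 + 25/3y^2 + 6y → 4x - y^4 + 8y^3 + 73/3y^2 + 22y + 32/3
  leading term x: subtract (-4/9)·g_2 from 4x - y^4 + 8y^3 + 73/3y^2 + 22y + 32/3 → -y^4 + 8y^3 + 223/9y^2 + 22y + 56/9
  leading term y^4: subtract (-9y)·g_3 from -y^4 + 8y^3 + 223/9y^2 + 22y + 56/9 → -2/3y^3 + 52/9y^2 + 38/3y + 56/9
  leading term y^3: subtract (-6)·g_3 from -2/3y^3 + 52/9y^2 + 38/3y + 56/9 → 0
The remainder is 0, so this S-polynomial contributes no new basis element.

S(g_1, g_3) = 9xy^2 + 19xy + 28/3x - y^4 - y^3 - 2/3y^2; remainder on division = 0.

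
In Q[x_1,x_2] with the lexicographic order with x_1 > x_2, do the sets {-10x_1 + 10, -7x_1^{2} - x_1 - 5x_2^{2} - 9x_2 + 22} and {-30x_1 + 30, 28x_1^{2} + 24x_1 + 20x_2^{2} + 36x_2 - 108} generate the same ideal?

Yes, the ideals are equal.

Two ideals are equal iff their reduced Gröbner bases coincide (the reduced basis is unique for a fixed ordering).
Buchberger on the first generating set:
f_1 = -10x_1 + 10, LT = x_1.
f_2 = -7x_1^{2} - x_1 - 5x_2^{2} - 9x_2 + 22, LT = x_1^{2}.

S(f_1,f_2): lcm = x_1^{2}. S = -\tfrac{8}{7}x_1 - \tfrac{5}{7}x_2^{2} - \tfrac{9}{7}x_2 + \tfrac{22}{7}.
  reduce S modulo (f_1, f_2):
  remainder -\tfrac{5}{7}x_2^{2} - \tfrac{9}{7}x_2 + 2 ≠ 0; add g_3 = -\tfrac{5}{7}x_2^{2} - \tfrac{9}{7}x_2 + 2 to the basis.

The other S-polynomials (S(f_1,g_3), S(f_2,g_3)) all reduce to 0 modulo the current basis, so we have a Gröbner basis.
Inter-reduce: drop elements whose leading term is divisible by another's, tail-reduce, and make monic.
Reduced Gröbner basis: {x_1 - 1, x_2^{2} + \tfrac{9}{5}x_2 - \tfrac{14}{5}}.

Buchberger on the second generating set:
h_1 = -30x_1 + 30, LT = x_1.
h_2 = 28x_1^{2} + 24x_1 + 20x_2^{2} + 36x_2 - 108, LT = x_1^{2}.

S(h_1,h_2): lcm = x_1^{2}. S = -\tfrac{13}{7}x_1 - \tfrac{5}{7}x_2^{2} - \tfrac{9}{7}x_2 + \tfrac{27}{7}.
  reduce S modulo (h_1, h_2):
  remainder -\tfrac{5}{7}x_2^{2} - \tfrac{9}{7}x_2 + 2 ≠ 0; add k_3 = -\tfrac{5}{7}x_2^{2} - \tfrac{9}{7}x_2 + 2 to the basis.

The other S-polynomials (S(h_1,k_3), S(h_2,k_3)) all reduce to 0 modulo the current basis, so we have a Gröbner basis.
Inter-reduce: drop elements whose leading term is divisible by another's, tail-reduce, and make monic.
Reduced Gröbner basis: {x_1 - 1, x_2^{2} + \tfrac{9}{5}x_2 - \tfrac{14}{5}}.

The two bases agree; hence the ideals are identical.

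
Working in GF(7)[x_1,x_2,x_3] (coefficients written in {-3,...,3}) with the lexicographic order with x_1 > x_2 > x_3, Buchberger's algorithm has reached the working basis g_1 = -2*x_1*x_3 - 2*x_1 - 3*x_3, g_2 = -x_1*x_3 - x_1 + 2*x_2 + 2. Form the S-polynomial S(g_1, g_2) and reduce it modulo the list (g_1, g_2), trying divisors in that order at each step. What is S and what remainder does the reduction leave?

S(g_1, g_2) = 2*x_2 - 2*x_3 + 2; remainder on division = 2*x_2 - 2*x_3 + 2.

lcm(LM(g_1), LM(g_2)) = x_1*x_3.
S = (lcm/LT(g_1))·g_1 − (lcm/LT(g_2))·g_2 = 2*x_2 - 2*x_3 + 2.
Reduce S modulo (g_1, g_2) in that order:
  leading term x_2: no divisor's leading term divides it; move 2*x_2 to the remainder.
  leading term x_3: no divisor's leading term divides it; move -2*x_3 to the remainder.
  leading term 1: no divisor's leading term divides it; move 2 to the remainder.
The remainder 2*x_2 - 2*x_3 + 2 is nonzero, so it would be added as the next basis element.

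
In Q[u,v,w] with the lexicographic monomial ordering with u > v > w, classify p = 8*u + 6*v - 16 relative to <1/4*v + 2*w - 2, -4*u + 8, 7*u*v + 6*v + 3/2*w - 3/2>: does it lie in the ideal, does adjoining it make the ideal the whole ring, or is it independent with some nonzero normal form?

First compute the reduced Gröbner basis of I by Buchberger's algorithm.
f_1 = 1/4*v + 2*w - 2, LT = v.
f_2 = -4*u + 8, LT = u.
f_3 = 7*u*v + 6*v + 3/2*w - 3/2, LT = u*v.

S(f_1,f_3): lcm = u*v. S = 8*u*w - 8*u - 6/7*v - 3/14*w + 3/14.
  reduce S modulo (f_1, f_2, f_3):
  remainder 317/14*w - 317/14 ≠ 0; add h_4 = 317/14*w - 317/14 to the basis.

The other S-polynomials (S(f_1,f_2), S(f_2,f_3), S(f_1,h_4), S(f_2,h_4), S(f_3,h_4)) all reduce to 0 modulo the current basis, so we have a Gröbner basis.
Inter-reduce: drop elements whose leading term is divisible by another's, tail-reduce, and make monic.
Reduced Gröbner basis: {u - 2, v, w - 1}.
Label its elements g_1 = u - 2, g_2 = v, g_3 = w - 1.

Reduce p = 8*u + 6*v - 16 modulo G:
  leading term u: subtract (8)·g_1 from 8*u + 6*v - 16 → 6*v
  leading term v: subtract (6)·g_2 from 6*v → 0
  normal form = 0.
Since the normal form is 0, p ∈ I.

8*u + 6*v - 16 lies in I (it reduces to 0).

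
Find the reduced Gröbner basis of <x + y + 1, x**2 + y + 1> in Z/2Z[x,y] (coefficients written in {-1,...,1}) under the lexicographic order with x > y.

G = {x + y + 1, y**2 + y}

The reduced Gröbner basis is the canonical form of the ideal for this ordering.

f_1 = x + y + 1, LT = x.
f_2 = x**2 + y + 1, LT = x**2.

S(f_1,f_2): lcm = x**2. S = x*y + x + y + 1.
  leading term x*y: subtract (y)·f_1 from x*y + x + y + 1 → x + y**2 + 1
  leading term x: subtract (1)·f_1 from x + y**2 + 1 → y**2 + y
  leading term y**2: no divisor's leading term divides it; move y**2 to the remainder.
  leading term y: no divisor's leading term divides it; move y to the remainder.
  remainder y**2 + y ≠ 0; add g_3 = y**2 + y to the basis.

S(f_1,g_3): leading monomials are coprime, so the S-polynomial reduces to 0 (Buchberger's first criterion).
S(f_2,g_3): leading monomials are coprime, so the S-polynomial reduces to 0 (Buchberger's first criterion).
Every S-polynomial of the final basis reduces to 0, so we have a Gröbner basis.
Inter-reduce: drop elements whose leading term is divisible by another's, tail-reduce, and make monic.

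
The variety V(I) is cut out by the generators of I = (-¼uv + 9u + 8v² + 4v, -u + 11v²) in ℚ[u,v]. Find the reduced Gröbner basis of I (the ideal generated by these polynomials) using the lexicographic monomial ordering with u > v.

G = {u - 11v², v³ - 428/11v² - 16/11v}

f_1 = -¼uv + 9u + 8v² + 4v, LT = uv.
f_2 = -u + 11v², LT = u.

S(f_1,f_2): lcm = uv. S = -36u + 11v³ - 32v² - 16v.
  leading term u: subtract (36)·f_2 from -36u + 11v³ - 32v² - 16v → 11v³ - 428v² - 16v
  leading term v³: no divisor's leading term divides it; move 11v³ to the remainder.
  leading term v²: no divisor's leading term divides it; move -428v² to the remainder.
  leading term v: no divisor's leading term divides it; move -16v to the remainder.
  remainder 11v³ - 428v² - 16v ≠ 0; add g_3 = 11v³ - 428v² - 16v to the basis.

The other S-polynomials (S(f_1,g_3), S(f_2,g_3)) all reduce to 0 modulo the current basis, so we have a Gröbner basis.
Inter-reduce: drop elements whose leading term is divisible by another's, tail-reduce, and make monic.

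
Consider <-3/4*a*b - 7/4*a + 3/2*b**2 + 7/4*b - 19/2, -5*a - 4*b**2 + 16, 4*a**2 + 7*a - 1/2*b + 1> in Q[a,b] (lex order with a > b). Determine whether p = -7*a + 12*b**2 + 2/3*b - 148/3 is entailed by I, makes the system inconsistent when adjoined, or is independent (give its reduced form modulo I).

First compute the reduced Gröbner basis of I by Buchberger's algorithm.
f_1 = -3/4*a*b - 7/4*a + 3/2*b**2 + 7/4*b - 19/2, LT = a*b.
f_2 = -5*a - 4*b**2 + 16, LT = a.
f_3 = 4*a**2 + 7*a - 1/2*b + 1, LT = a**2.

S(f_1,f_2): lcm = a*b. S = 7/3*a - 4/5*b**3 - 2*b**2 + 13/15*b + 38/3.
  leading term a: subtract (-7/15)·f_2 from 7/3*a - 4/5*b**3 - 2*b**2 + 13/15*b + 38/3 → -4/5*b**3 - 58/15*b**2 + 13/15*b + 302/15
  leading term b**3: no divisor's leading term divides it; move -4/5*b**3 to the remainder.
  leading term b**2: no divisor's leading term divides it; move -58/15*b**2 to the remainder.
  leading term b: no divisor's leading term divides it; move 13/15*b to the remainder.
  leading term 1: no divisor's leading term divides it; move 302/15 to the remainder.
  remainder -4/5*b**3 - 58/15*b**2 + 13/15*b + 302/15 ≠ 0; add h_4 = -4/5*b**3 - 58/15*b**2 + 13/15*b + 302/15 to the basis.

S(f_1,f_3): lcm = a**2*b. S = 7/3*a**2 - 2*a*b**2 - 49/12*a*b + 38/3*a + 1/8*b**2 - 1/4*b.
  leading term a**2: subtract (-7/15*a)·f_2 from 7/3*a**2 - 2*a*b**2 - 49/12*a*b + 38/3*a + 1/8*b**2 - 1/4*b → -58/15*a*b**2 - 49/12*a*b + 302/15*a + 1/8*b**2 - 1/4*b
  leading term a*b**2: subtract (232/45*b)·f_1 from -58/15*a*b**2 - 49/12*a*b + 302/15*a + 1/8*b**2 - 1/4*b → 889/180*a*b + 302/15*a - 116/15*b**3 - 3203/360*b**2 + 8771/180*b
  leading term a*b: subtract (-889/135)·f_1 from 889/180*a*b + 302/15*a - 116/15*b**3 - 3203/360*b**2 + 8771/180*b → 4649/540*a - 116/15*b**3 + 353/360*b**2 + 8134/135*b - 16891/270
  leading term a: subtract (-4649/2700)·f_2 from 4649/540*a - 116/15*b**3 + 353/360*b**2 + 8134/135*b - 16891/270 → -116/15*b**3 - 31897/5400*b**2 + 8134/135*b - 47263/1350
  leading term b**3: subtract (29/3)·h_4 from -116/15*b**3 - 31897/5400*b**2 + 8134/135*b - 47263/1350 → 169943/5400*b**2 + 7003/135*b - 310003/1350
  leading term b**2: no divisor's leading term divides it; move 169943/5400*b**2 to the remainder.
  leading term b: no divisor's leading term divides it; move 7003/135*b to the remainder.
  leading term 1: no divisor's leading term divides it; move -310003/1350 to the remainder.
  remainder 169943/5400*b**2 + 7003/135*b - 310003/1350 ≠ 0; add h_5 = 169943/5400*b**2 + 7003/135*b - 310003/1350 to the basis.

S(f_2,f_3): lcm = a**2. S = 4/5*a*b**2 - 99/20*a + 1/8*b - 1/4.
  leading term a*b**2: subtract (-16/15*b)·f_1 from 4/5*a*b**2 - 99/20*a + 1/8*b - 1/4 → -28/15*a*b - 99/20*a + 8/5*b**3 + 28/15*b**2 - 1201/120*b - 1/4
  leading term a*b: subtract (112/45)·f_1 from -28/15*a*b - 99/20*a + 8/5*b**3 + 28/15*b**2 - 1201/120*b - 1/4 → -107/180*a + 8/5*b**3 - 28/15*b**2 - 5171/360*b + 4211/180
  leading term a: subtract (107/900)·f_2 from -107/180*a + 8/5*b**3 - 28/15*b**2 - 5171/360*b + 4211/180 → 8/5*b**3 - 313/225*b**2 - 5171/360*b + 19343/900
  leading term b**3: subtract (-2)·h_4 from 8/5*b**3 - 313/225*b**2 - 5171/360*b + 19343/900 → -2053/225*b**2 - 4547/360*b + 55583/900
  leading term b**2: subtract (-49272/169943)·h_5 from -2053/225*b**2 - 4547/360*b + 55583/900 → 3275719/1359544*b - 3275719/679772
  leading term b: no divisor's leading term divides it; move 3275719/1359544*b to the remainder.
  leading term 1: no divisor's leading term divides it; move -3275719/679772 to the remainder.
  remainder 3275719/1359544*b - 3275719/679772 ≠ 0; add h_6 = 3275719/1359544*b - 3275719/679772 to the basis.

The other S-polynomials (S(f_1,h_4), S(f_2,h_4), S(f_3,h_4), S(f_1,h_5), S(f_2,h_5), S(f_3,h_5), S(h_4,h_5), S(f_1,h_6), S(f_2,h_6), S(f_3,h_6), S(h_4,h_6), S(h_5,h_6)) all reduce to 0 modulo the current basis, so we have a Gröbner basis.
Inter-reduce: drop elements whose leading term is divisible by another's, tail-reduce, and make monic.
Reduced Gröbner basis: {a, b - 2}.
Label its elements g_1 = a, g_2 = b - 2.

Reduce p = -7*a + 12*b**2 + 2/3*b - 148/3 modulo G:
  leading term a: subtract (-7)·g_1 from -7*a + 12*b**2 + 2/3*b - 148/3 → 12*b**2 + 2/3*b - 148/3
  leading term b**2: subtract (12*b)·g_2 from 12*b**2 + 2/3*b - 148/3 → 74/3*b - 148/3
  leading term b: subtract (74/3)·g_2 from 74/3*b - 148/3 → 0
  normal form = 0.
Since the normal form is 0, p ∈ I.

-7*a + 12*b**2 + 2/3*b - 148/3 lies in I (it reduces to 0).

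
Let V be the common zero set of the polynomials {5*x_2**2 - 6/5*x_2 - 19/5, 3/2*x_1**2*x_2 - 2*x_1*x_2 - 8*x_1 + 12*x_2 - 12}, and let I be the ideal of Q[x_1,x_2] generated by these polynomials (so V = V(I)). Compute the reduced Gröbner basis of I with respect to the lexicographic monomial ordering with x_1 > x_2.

G = {x_1**2 - 400/57*x_1*x_2 + 20/57*x_1 - 200/19*x_2 + 200/19, x_2**2 - 6/25*x_2 - 19/25}

Buchberger's algorithm terminates because the ascending chain of leading-term ideals stabilizes.

f_1 = 5*x_2**2 - 6/5*x_2 - 19/5, LT = x_2**2.
f_2 = 3/2*x_1**2*x_2 - 2*x_1*x_2 - 8*x_1 + 12*x_2 - 12, LT = x_1**2*x_2.

S(f_1,f_2): lcm = x_1**2*x_2**2. S = -6/25*x_1**2*x_2 - 19/25*x_1**2 + 4/3*x_1*x_2**2 + 16/3*x_1*x_2 - 8*x_2**2 + 8*x_2.
  reduce S modulo (f_1, f_2):
  remainder -19/25*x_1**2 + 16/3*x_1*x_2 - 4/15*x_1 + 8*x_2 - 8 ≠ 0; add g_3 = -19/25*x_1**2 + 16/3*x_1*x_2 - 4/15*x_1 + 8*x_2 - 8 to the basis.

The other S-polynomials (S(f_1,g_3), S(f_2,g_3)) all reduce to 0 modulo the current basis, so we have a Gröbner basis.
Inter-reduce: drop elements whose leading term is divisible by another's, tail-reduce, and make monic.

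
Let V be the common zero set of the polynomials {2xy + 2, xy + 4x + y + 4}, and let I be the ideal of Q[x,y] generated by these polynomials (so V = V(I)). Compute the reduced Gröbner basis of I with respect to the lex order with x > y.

G = {x + 1/4y + 3/4, y^2 + 3y - 4}

f_1 = 2xy + 2, LT = xy.
f_2 = xy + 4x + y + 4, LT = xy.

S(f_1,f_2): lcm = xy. S = -4x - y - 3.
  leading term x: no divisor's leading term divides it; move -4x to the remainder.
  leading term y: no divisor's leading term divides it; move -y to the remainder.
  leading term 1: no divisor's leading term divides it; move -3 to the remainder.
  remainder -4x - y - 3 ≠ 0; add g_3 = -4x - y - 3 to the basis.

S(f_1,g_3): lcm = xy. S = -1/4y^2 - 3/4y + 1.
  leading term y^2: no divisor's leading term divides it; move -1/4y^2 to the remainder.
  leading term y: no divisor's leading term divides it; move -3/4y to the remainder.
  leading term 1: no divisor's leading term divides it; move 1 to the remainder.
  remainder -1/4y^2 - 3/4y + 1 ≠ 0; add g_4 = -1/4y^2 - 3/4y + 1 to the basis.

S(f_2,g_3): lcm = xy. S = 4x - 1/4y^2 + 1/4y + 4.
  leading term x: subtract (-1)·g_3 from 4x - 1/4y^2 + 1/4y + 4 → -1/4y^2 - 3/4y + 1
  leading term y^2: subtract (1)·g_4 from -1/4y^2 - 3/4y + 1 → 0
  remainder 0.

S(f_1,g_4): lcm = xy^2. S = -3xy + 4x + y.
  leading term xy: subtract (-3/2)·f_1 from -3xy + 4x + y → 4x + y + 3
  leading term x: subtract (-1)·g_3 from 4x + y + 3 → 0
  remainder 0.

S(f_2,g_4): lcm = xy^2. S = xy + 4x + y^2 + 4y.
  leading term xy: subtract (1/2)·f_1 from xy + 4x + y^2 + 4y → 4x + y^2 + 4y - 1
  leading term x: subtract (-1)·g_3 from 4x + y^2 + 4y - 1 → y^2 + 3y - 4
  leading term y^2: subtract (-4)·g_4 from y^2 + 3y - 4 → 0
  remainder 0.

S(g_3,g_4): leading monomials are coprime, so the S-polynomial reduces to 0 (Buchberger's first criterion).
Every S-polynomial of the final basis reduces to 0, so we have a Gröbner basis.
Inter-reduce: drop elements whose leading term is divisible by another's, tail-reduce, and make monic.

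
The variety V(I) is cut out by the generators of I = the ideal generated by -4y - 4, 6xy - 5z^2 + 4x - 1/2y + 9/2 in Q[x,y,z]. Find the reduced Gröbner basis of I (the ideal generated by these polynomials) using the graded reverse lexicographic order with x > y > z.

G = {z^2 + 2/5x - 1, y + 1}

f_1 = -4y - 4, LT = y.
f_2 = 6xy - 5z^2 + 4x - 1/2y + 9/2, LT = xy.

S(f_1,f_2): lcm = xy. S = 5/6z^2 + 1/3x + 1/12y - 3/4.
  leading term z^2: no divisor's leading term divides it; move 5/6z^2 to the remainder.
  leading term x: no divisor's leading term divides it; move 1/3x to the remainder.
  leading term y: subtract (-1/48)·f_1 from 1/12y - 3/4 → -5/6
  leading term 1: no divisor's leading term divides it; move -5/6 to the remainder.
  remainder 5/6z^2 + 1/3x - 5/6 ≠ 0; add g_3 = 5/6z^2 + 1/3x - 5/6 to the basis.

S(f_1,g_3): leading monomials are coprime, so the S-polynomial reduces to 0 (Buchberger's first criterion).
S(f_2,g_3): leading monomials are coprime, so the S-polynomial reduces to 0 (Buchberger's first criterion).
Every S-polynomial of the final basis reduces to 0, so we have a Gröbner basis.
Inter-reduce: drop elements whose leading term is divisible by another's, tail-reduce, and make monic.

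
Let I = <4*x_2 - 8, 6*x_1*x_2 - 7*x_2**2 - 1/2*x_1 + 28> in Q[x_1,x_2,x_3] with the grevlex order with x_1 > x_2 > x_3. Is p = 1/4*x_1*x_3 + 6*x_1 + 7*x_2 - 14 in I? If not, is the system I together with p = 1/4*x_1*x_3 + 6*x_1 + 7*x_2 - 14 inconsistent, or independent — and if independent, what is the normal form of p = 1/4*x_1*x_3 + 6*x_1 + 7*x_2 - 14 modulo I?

First compute the reduced Gröbner basis of I by Buchberger's algorithm.
f_1 = 4*x_2 - 8, LT = x_2.
f_2 = 6*x_1*x_2 - 7*x_2**2 - 1/2*x_1 + 28, LT = x_1*x_2.

S(f_1,f_2): lcm = x_1*x_2. S = 7/6*x_2**2 - 23/12*x_1 - 14/3.
  leading term x_2**2: subtract (7/24*x_2)·f_1 from 7/6*x_2**2 - 23/12*x_1 - 14/3 → -23/12*x_1 + 7/3*x_2 - 14/3
  leading term x_1: no divisor's leading term divides it; move -23/12*x_1 to the remainder.
  leading term x_2: subtract (7/12)·f_1 from 7/3*x_2 - 14/3 → 0
  remainder -23/12*x_1 ≠ 0; add h_3 = -23/12*x_1 to the basis.

The other S-polynomials (S(f_1,h_3), S(f_2,h_3)) all reduce to 0 modulo the current basis, so we have a Gröbner basis.
Inter-reduce: drop elements whose leading term is divisible by another's, tail-reduce, and make monic.
Reduced Gröbner basis: {x_1, x_2 - 2}.
Label its elements g_1 = x_1, g_2 = x_2 - 2.

Reduce p = 1/4*x_1*x_3 + 6*x_1 + 7*x_2 - 14 modulo G:
  leading term x_1*x_3: subtract (1/4*x_3)·g_1 from 1/4*x_1*x_3 + 6*x_1 + 7*x_2 - 14 → 6*x_1 + 7*x_2 - 14
  leading term x_1: subtract (6)·g_1 from 6*x_1 + 7*x_2 - 14 → 7*x_2 - 14
  leading term x_2: subtract (7)·g_2 from 7*x_2 - 14 → 0
  normal form = 0.
Since the normal form is 0, p ∈ I.

1/4*x_1*x_3 + 6*x_1 + 7*x_2 - 14 lies in I (it reduces to 0).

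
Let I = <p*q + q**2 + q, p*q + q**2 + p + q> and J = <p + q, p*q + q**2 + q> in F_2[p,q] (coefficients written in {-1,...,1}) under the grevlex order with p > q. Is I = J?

For a fixed monomial order, each ideal has a unique reduced Gröbner basis; comparing bases decides equality.
Buchberger on the first generating set:
f_1 = p*q + q**2 + q, LT = p*q.
f_2 = p*q + q**2 + p + q, LT = p*q.

S(f_1,f_2): lcm = p*q. S = p.
  reduce S modulo (f_1, f_2):
  remainder p ≠ 0; add g_3 = p to the basis.

S(f_1,g_3): lcm = p*q. S = q**2 + q.
  reduce S modulo (f_1, f_2, g_3):
  remainder q**2 + q ≠ 0; add g_4 = q**2 + q to the basis.

The other S-polynomials (S(f_2,g_3), S(f_1,g_4), S(f_2,g_4), S(g_3,g_4)) all reduce to 0 modulo the current basis, so we have a Gröbner basis.
Inter-reduce: drop elements whose leading term is divisible by another's, tail-reduce, and make monic.
Reduced Gröbner basis: {q**2 + q, p}.

Buchberger on the second generating set:
h_1 = p + q, LT = p.
h_2 = p*q + q**2 + q, LT = p*q.

S(h_1,h_2): lcm = p*q. S = q.
  reduce S modulo (h_1, h_2):
  remainder q ≠ 0; add k_3 = q to the basis.

The other S-polynomials (S(h_1,k_3), S(h_2,k_3)) all reduce to 0 modulo the current basis, so we have a Gröbner basis.
Inter-reduce: drop elements whose leading term is divisible by another's, tail-reduce, and make monic.
Reduced Gröbner basis: {p, q}.

Since the reduced bases disagree, the two ideals are not the same.

No, the ideals differ.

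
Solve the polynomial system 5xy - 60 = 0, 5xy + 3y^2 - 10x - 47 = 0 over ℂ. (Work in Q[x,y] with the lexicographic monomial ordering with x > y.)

{(4, 3), (-27/20 + 3*sqrt(399)*I/20, -3/2 - sqrt(399)*I/6), (-27/20 - 3*sqrt(399)*I/20, -3/2 + sqrt(399)*I/6)}

Compute a lex Gröbner basis by Buchberger's algorithm.
f_1 = 5xy - 60, LT = xy.
f_2 = 5xy - 10x + 3y^2 - 47, LT = xy.

S(f_1,f_2): lcm = xy. S = 2x - 3/5y^2 - 13/5.
  reduce S modulo (f_1, f_2):
  remainder 2x - 3/5y^2 - 13/5 ≠ 0; add h_3 = 2x - 3/5y^2 - 13/5 to the basis.

S(f_1,h_3): lcm = xy. S = 3/10y^3 + 13/10y - 12.
  reduce S modulo (f_1, f_2, h_3):
  remainder 3/10y^3 + 13/10y - 12 ≠ 0; add h_4 = 3/10y^3 + 13/10y - 12 to the basis.

The other S-polynomials (S(f_2,h_3), S(f_1,h_4), S(f_2,h_4), S(h_3,h_4)) all reduce to 0 modulo the current basis, so we have a Gröbner basis.
Inter-reduce: drop elements whose leading term is divisible by another's, tail-reduce, and make monic.
Reduced Gröbner basis: {x - 3/10y^2 - 13/10, y^3 + 13/3y - 40}.

A lex Gröbner basis eliminates variables successively. Here y^3 + 13/3y - 40 depends only on y, with roots {3, -3/2 - sqrt(399)*I/6, -3/2 + sqrt(399)*I/6}; lifting each root through the earlier basis elements recovers the full solutions.
  y = 3: the earlier basis element becomes x - 4 = 0, giving x = 4 — point (4, 3).
  y = -3/2 - sqrt(399)*I/6: the earlier basis element becomes x + 27/20 - 3*sqrt(399)*I/20 = 0, giving x = -27/20 + 3*sqrt(399)*I/20 — point (-27/20 + 3*sqrt(399)*I/20, -3/2 - sqrt(399)*I/6).
  y = -3/2 + sqrt(399)*I/6: the earlier basis element becomes x + 27/20 + 3*sqrt(399)*I/20 = 0, giving x = -27/20 - 3*sqrt(399)*I/20 — point (-27/20 - 3*sqrt(399)*I/20, -3/2 + sqrt(399)*I/6).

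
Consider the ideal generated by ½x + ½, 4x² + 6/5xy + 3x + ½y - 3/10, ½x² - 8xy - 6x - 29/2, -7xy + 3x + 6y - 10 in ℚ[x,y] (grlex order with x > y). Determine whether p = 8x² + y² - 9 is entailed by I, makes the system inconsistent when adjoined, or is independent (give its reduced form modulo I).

8x² + y² - 9 lies in I (it reduces to 0).

First compute the reduced Gröbner basis of I by Buchberger's algorithm.
f_1 = ½x + ½, LT = x.
f_2 = 4x² + 6/5xy + 3x + ½y - 3/10, LT = x².
f_3 = ½x² - 8xy - 6x - 29/2, LT = x².
f_4 = -7xy + 3x + 6y - 10, LT = xy.

S(f_1,f_2): lcm = x². S = -3/10xy + ¼x - ⅛y + 3/40.
  reduce S modulo (f_1, f_2, f_3, f_4):
  remainder 7/40y - 7/40 ≠ 0; add h_5 = 7/40y - 7/40 to the basis.

The other S-polynomials (S(f_1,f_3), S(f_1,f_4), S(f_2,f_3), S(f_2,f_4), S(f_3,f_4), S(f_1,h_5), S(f_2,h_5), S(f_3,h_5), S(f_4,h_5)) all reduce to 0 modulo the current basis, so we have a Gröbner basis.
Inter-reduce: drop elements whose leading term is divisible by another's, tail-reduce, and make monic.
Reduced Gröbner basis: {x + 1, y - 1}.
Label its elements g_1 = x + 1, g_2 = y - 1.

Reduce p = 8x² + y² - 9 modulo G:
  leading term x²: subtract (8x)·g_1 from 8x² + y² - 9 → y² - 8x - 9
  leading term y²: subtract (y)·g_2 from y² - 8x - 9 → -8x + y - 9
  leading term x: subtract (-8)·g_1 from -8x + y - 9 → y - 1
  leading term y: subtract (1)·g_2 from y - 1 → 0
  normal form = 0.
Since the normal form is 0, p ∈ I.

Ideal membership is decidable via reduction modulo a Gröbner basis.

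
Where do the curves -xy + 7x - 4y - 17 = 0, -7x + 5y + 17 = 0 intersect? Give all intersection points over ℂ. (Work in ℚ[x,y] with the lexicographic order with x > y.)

{(1, -2), (17/7, 0)}

Compute a lex Gröbner basis by Buchberger's algorithm.
f_1 = -xy + 7x - 4y - 17, LT = xy.
f_2 = -7x + 5y + 17, LT = x.

S(f_1,f_2): lcm = xy. S = -7x + 5/7y² + 45/7y + 17.
  leading term x: subtract (1)·f_2 from -7x + 5/7y² + 45/7y + 17 → 5/7y² + 10/7y
  leading term y²: no divisor's leading term divides it; move 5/7y² to the remainder.
  leading term y: no divisor's leading term divides it; move 10/7y to the remainder.
  remainder 5/7y² + 10/7y ≠ 0; add h_3 = 5/7y² + 10/7y to the basis.

The other S-polynomials (S(f_1,h_3), S(f_2,h_3)) all reduce to 0 modulo the current basis, so we have a Gröbner basis.
Inter-reduce: drop elements whose leading term is divisible by another's, tail-reduce, and make monic.
Reduced Gröbner basis: {x - 5/7y - 17/7, y² + 2y}.

A lex Gröbner basis eliminates variables successively. Here y² + 2y depends only on y, with roots {-2, 0}; lifting each root through the earlier basis elements recovers the full solutions.
  y = -2: the earlier basis element becomes x - 1 = 0, giving x = 1 — point (1, -2).
  y = 0: the earlier basis element becomes x - 17/7 = 0, giving x = 17/7 — point (17/7, 0).
Substituting each solution back into the original system confirms all equations vanish.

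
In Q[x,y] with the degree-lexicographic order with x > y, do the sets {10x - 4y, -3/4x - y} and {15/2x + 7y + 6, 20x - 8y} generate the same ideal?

No, the ideals differ.

Since reduced Gröbner bases are canonical representatives of ideals under a given ordering, it suffices to compute and compare them.
Buchberger on the first generating set:
f_1 = 10x - 4y, LT = x.
f_2 = -3/4x - y, LT = x.

S(f_1,f_2): lcm = x. S = -26/15y.
  leading term y: no divisor's leading term divides it; move -26/15y to the remainder.
  remainder -26/15y ≠ 0; add g_3 = -26/15y to the basis.

The other S-polynomials (S(f_1,g_3), S(f_2,g_3)) all reduce to 0 modulo the current basis, so we have a Gröbner basis.
Inter-reduce: drop elements whose leading term is divisible by another's, tail-reduce, and make monic.
Reduced Gröbner basis: {x, y}.

Buchberger on the second generating set:
h_1 = 15/2x + 7y + 6, LT = x.
h_2 = 20x - 8y, LT = x.

S(h_1,h_2): lcm = x. S = 4/3y + 4/5.
  leading term y: no divisor's leading term divides it; move 4/3y to the remainder.
  leading term 1: no divisor's leading term divides it; move 4/5 to the remainder.
  remainder 4/3y + 4/5 ≠ 0; add k_3 = 4/3y + 4/5 to the basis.

The other S-polynomials (S(h_1,k_3), S(h_2,k_3)) all reduce to 0 modulo the current basis, so we have a Gröbner basis.
Inter-reduce: drop elements whose leading term is divisible by another's, tail-reduce, and make monic.
Reduced Gröbner basis: {x + 6/25, y + 3/5}.

These differ, so the ideals are not equal.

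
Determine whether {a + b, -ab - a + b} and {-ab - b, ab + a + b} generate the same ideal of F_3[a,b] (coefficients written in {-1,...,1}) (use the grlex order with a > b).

Since reduced Gröbner bases are canonical representatives of ideals under a given ordering, it suffices to compute and compare them.
Buchberger on the first generating set:
f_1 = a + b, LT = a.
f_2 = -ab - a + b, LT = ab.

S(f_1,f_2): lcm = ab. S = b^2 - a + b.
  leading term b^2: no divisor's leading term divides it; move b^2 to the remainder.
  leading term a: subtract (-1)·f_1 from -a + b → -b
  leading term b: no divisor's leading term divides it; move -b to the remainder.
  remainder b^2 - b ≠ 0; add g_3 = b^2 - b to the basis.

The other S-polynomials (S(f_1,g_3), S(f_2,g_3)) all reduce to 0 modulo the current basis, so we have a Gröbner basis.
Inter-reduce: drop elements whose leading term is divisible by another's, tail-reduce, and make monic.
Reduced Gröbner basis: {b^2 - b, a + b}.

Buchberger on the second generating set:
h_1 = -ab - b, LT = ab.
h_2 = ab + a + b, LT = ab.

S(h_1,h_2): lcm = ab. S = -a.
  leading term a: no divisor's leading term divides it; move -a to the remainder.
  remainder -a ≠ 0; add k_3 = -a to the basis.

S(h_1,k_3): lcm = ab. S = b.
  leading term b: no divisor's leading term divides it; move b to the remainder.
  remainder b ≠ 0; add k_4 = b to the basis.

The other S-polynomials (S(h_2,k_3), S(h_1,k_4), S(h_2,k_4), S(k_3,k_4)) all reduce to 0 modulo the current basis, so we have a Gröbner basis.
Inter-reduce: drop elements whose leading term is divisible by another's, tail-reduce, and make monic.
Reduced Gröbner basis: {a, b}.

The bases are distinct; the ideals are different.

No, the ideals differ.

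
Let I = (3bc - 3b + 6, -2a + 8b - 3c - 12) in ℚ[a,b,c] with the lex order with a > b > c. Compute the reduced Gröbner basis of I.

G = {a - 4b + 3/2c + 6, bc - b + 2}

f_1 = 3bc - 3b + 6, LT = bc.
f_2 = -2a + 8b - 3c - 12, LT = a.

The S-polynomials (S(f_1,f_2)) all reduce to 0 modulo the current basis, so we have a Gröbner basis.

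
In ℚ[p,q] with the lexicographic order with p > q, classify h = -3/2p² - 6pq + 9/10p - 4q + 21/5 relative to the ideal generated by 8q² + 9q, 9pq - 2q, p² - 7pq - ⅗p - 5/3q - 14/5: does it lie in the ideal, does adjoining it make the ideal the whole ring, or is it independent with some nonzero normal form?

-3/2p² - 6pq + 9/10p - 4q + 21/5 lies in I (it reduces to 0).

First compute the reduced Gröbner basis of I by Buchberger's algorithm.
f_1 = 8q² + 9q, LT = q².
f_2 = 9pq - 2q, LT = pq.
f_3 = p² - 7pq - ⅗p - 5/3q - 14/5, LT = p².

S(f_2,f_3): lcm = p²q. S = 7pq² + 17/45pq + 5/3q² + 14/5q.
  leading term pq²: subtract (⅞p)·f_1 from 7pq² + 17/45pq + 5/3q² + 14/5q → -2699/360pq + 5/3q² + 14/5q
  leading term pq: subtract (-2699/3240)·f_2 from -2699/360pq + 5/3q² + 14/5q → 5/3q² + 1837/1620q
  leading term q²: subtract (5/24)·f_1 from 5/3q² + 1837/1620q → -2401/3240q
  leading term q: no divisor's leading term divides it; move -2401/3240q to the remainder.
  remainder -2401/3240q ≠ 0; add k_4 = -2401/3240q to the basis.

The other S-polynomials (S(f_1,f_2), S(f_1,f_3), S(f_1,k_4), S(f_2,k_4), S(f_3,k_4)) all reduce to 0 modulo the current basis, so we have a Gröbner basis.
Inter-reduce: drop elements whose leading term is divisible by another's, tail-reduce, and make monic.
Reduced Gröbner basis: {p² - ⅗p - 14/5, q}.
Label its elements g_1 = p² - ⅗p - 14/5, g_2 = q.

Reduce h = -3/2p² - 6pq + 9/10p - 4q + 21/5 modulo G:
  leading term p²: subtract (-3/2)·g_1 from -3/2p² - 6pq + 9/10p - 4q + 21/5 → -6pq - 4q
  leading term pq: subtract (-6p)·g_2 from -6pq - 4q → -4q
  leading term q: subtract (-4)·g_2 from -4q → 0
  normal form = 0.
Since the normal form is 0, h ∈ I.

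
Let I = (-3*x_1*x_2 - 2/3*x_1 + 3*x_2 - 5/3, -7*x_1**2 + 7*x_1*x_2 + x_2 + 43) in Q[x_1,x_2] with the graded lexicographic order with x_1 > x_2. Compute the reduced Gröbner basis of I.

f_1 = -3*x_1*x_2 - 2/3*x_1 + 3*x_2 - 5/3, LT = x_1*x_2.
f_2 = -7*x_1**2 + 7*x_1*x_2 + x_2 + 43, LT = x_1**2.

S(f_1,f_2): lcm = x_1**2*x_2. S = x_1*x_2**2 + 2/9*x_1**2 - x_1*x_2 + 1/7*x_2**2 + 5/9*x_1 + 43/7*x_2.
  reduce S modulo (f_1, f_2):
  remainder 8/7*x_2**2 + 7/9*x_1 + 97/21*x_2 + 121/63 ≠ 0; add g_3 = 8/7*x_2**2 + 7/9*x_1 + 97/21*x_2 + 121/63 to the basis.

The other S-polynomials (S(f_1,g_3), S(f_2,g_3)) all reduce to 0 modulo the current basis, so we have a Gröbner basis.

G = {x_1**2 + 2/9*x_1 - 8/7*x_2 - 352/63, x_1*x_2 + 2/9*x_1 - x_2 + 5/9, x_2**2 + 49/72*x_1 + 97/24*x_2 + 121/72}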